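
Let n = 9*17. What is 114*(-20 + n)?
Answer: 15162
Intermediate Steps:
n = 153
114*(-20 + n) = 114*(-20 + 153) = 114*133 = 15162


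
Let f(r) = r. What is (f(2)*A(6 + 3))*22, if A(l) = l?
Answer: 396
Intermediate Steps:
(f(2)*A(6 + 3))*22 = (2*(6 + 3))*22 = (2*9)*22 = 18*22 = 396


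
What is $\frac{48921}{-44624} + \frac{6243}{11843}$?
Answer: $- \frac{300783771}{528482032} \approx -0.56915$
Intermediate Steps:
$\frac{48921}{-44624} + \frac{6243}{11843} = 48921 \left(- \frac{1}{44624}\right) + 6243 \cdot \frac{1}{11843} = - \frac{48921}{44624} + \frac{6243}{11843} = - \frac{300783771}{528482032}$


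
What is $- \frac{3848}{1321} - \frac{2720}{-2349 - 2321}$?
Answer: $- \frac{1437704}{616907} \approx -2.3305$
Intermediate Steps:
$- \frac{3848}{1321} - \frac{2720}{-2349 - 2321} = \left(-3848\right) \frac{1}{1321} - \frac{2720}{-4670} = - \frac{3848}{1321} - - \frac{272}{467} = - \frac{3848}{1321} + \frac{272}{467} = - \frac{1437704}{616907}$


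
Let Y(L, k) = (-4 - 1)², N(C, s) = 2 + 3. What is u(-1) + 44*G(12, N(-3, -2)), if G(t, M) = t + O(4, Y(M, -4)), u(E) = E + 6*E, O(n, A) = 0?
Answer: 521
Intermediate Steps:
N(C, s) = 5
Y(L, k) = 25 (Y(L, k) = (-5)² = 25)
u(E) = 7*E
G(t, M) = t (G(t, M) = t + 0 = t)
u(-1) + 44*G(12, N(-3, -2)) = 7*(-1) + 44*12 = -7 + 528 = 521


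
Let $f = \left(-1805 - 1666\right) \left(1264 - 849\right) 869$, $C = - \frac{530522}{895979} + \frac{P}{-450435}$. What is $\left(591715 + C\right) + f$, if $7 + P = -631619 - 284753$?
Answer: $- \frac{504948520936484437079}{403580300865} \approx -1.2512 \cdot 10^{9}$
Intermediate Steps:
$P = -916379$ ($P = -7 - 916372 = -916379$)
$C = \frac{582090662971}{403580300865}$ ($C = - \frac{530522}{895979} - \frac{916379}{-450435} = \left(-530522\right) \frac{1}{895979} - - \frac{916379}{450435} = - \frac{530522}{895979} + \frac{916379}{450435} = \frac{582090662971}{403580300865} \approx 1.4423$)
$f = -1251764085$ ($f = \left(-3471\right) 415 \cdot 869 = \left(-1440465\right) 869 = -1251764085$)
$\left(591715 + C\right) + f = \left(591715 + \frac{582090662971}{403580300865}\right) - 1251764085 = \frac{238805099816996446}{403580300865} - 1251764085 = - \frac{504948520936484437079}{403580300865}$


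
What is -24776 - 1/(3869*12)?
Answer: -1150300129/46428 ≈ -24776.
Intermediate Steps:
-24776 - 1/(3869*12) = -24776 - 1/46428 = -1150300129/46428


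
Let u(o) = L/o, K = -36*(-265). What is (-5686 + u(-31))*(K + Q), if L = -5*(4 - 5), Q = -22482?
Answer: 2281299282/31 ≈ 7.3590e+7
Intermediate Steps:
K = 9540
L = 5 (L = -5*(-1) = 5)
u(o) = 5/o
(-5686 + u(-31))*(K + Q) = (-5686 + 5/(-31))*(9540 - 22482) = (-5686 + 5*(-1/31))*(-12942) = (-5686 - 5/31)*(-12942) = -176271/31*(-12942) = 2281299282/31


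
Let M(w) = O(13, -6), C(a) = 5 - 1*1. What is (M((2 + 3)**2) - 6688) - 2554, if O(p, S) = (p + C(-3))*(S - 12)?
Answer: -9548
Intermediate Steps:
C(a) = 4 (C(a) = 5 - 1 = 4)
O(p, S) = (-12 + S)*(4 + p) (O(p, S) = (p + 4)*(S - 12) = (4 + p)*(-12 + S) = (-12 + S)*(4 + p))
M(w) = -306 (M(w) = -48 - 12*13 + 4*(-6) - 6*13 = -48 - 156 - 24 - 78 = -306)
(M((2 + 3)**2) - 6688) - 2554 = (-306 - 6688) - 2554 = -6994 - 2554 = -9548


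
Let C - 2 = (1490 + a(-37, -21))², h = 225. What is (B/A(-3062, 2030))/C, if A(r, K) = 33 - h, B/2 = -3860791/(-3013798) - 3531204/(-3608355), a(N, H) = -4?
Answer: -8191146687199/768442522451411629440 ≈ -1.0659e-8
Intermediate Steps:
B = 8191146687199/1812475513715 (B = 2*(-3860791/(-3013798) - 3531204/(-3608355)) = 2*(-3860791*(-1/3013798) - 3531204*(-1/3608355)) = 2*(3860791/3013798 + 1177068/1202785) = 2*(8191146687199/3624951027430) = 8191146687199/1812475513715 ≈ 4.5193)
A(r, K) = -192 (A(r, K) = 33 - 1*225 = 33 - 225 = -192)
C = 2208198 (C = 2 + (1490 - 4)² = 2 + 1486² = 2 + 2208196 = 2208198)
(B/A(-3062, 2030))/C = ((8191146687199/1812475513715)/(-192))/2208198 = ((8191146687199/1812475513715)*(-1/192))*(1/2208198) = -8191146687199/347995298633280*1/2208198 = -8191146687199/768442522451411629440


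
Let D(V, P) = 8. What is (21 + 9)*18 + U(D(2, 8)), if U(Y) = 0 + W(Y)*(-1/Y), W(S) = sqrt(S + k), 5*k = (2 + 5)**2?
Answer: 540 - sqrt(445)/40 ≈ 539.47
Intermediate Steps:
k = 49/5 (k = (2 + 5)**2/5 = (1/5)*7**2 = (1/5)*49 = 49/5 ≈ 9.8000)
W(S) = sqrt(49/5 + S) (W(S) = sqrt(S + 49/5) = sqrt(49/5 + S))
U(Y) = -sqrt(245 + 25*Y)/(5*Y) (U(Y) = 0 + (sqrt(245 + 25*Y)/5)*(-1/Y) = 0 - sqrt(245 + 25*Y)/(5*Y) = -sqrt(245 + 25*Y)/(5*Y))
(21 + 9)*18 + U(D(2, 8)) = (21 + 9)*18 - 1/5*sqrt(245 + 25*8)/8 = 30*18 - 1/5*1/8*sqrt(245 + 200) = 540 - 1/5*1/8*sqrt(445) = 540 - sqrt(445)/40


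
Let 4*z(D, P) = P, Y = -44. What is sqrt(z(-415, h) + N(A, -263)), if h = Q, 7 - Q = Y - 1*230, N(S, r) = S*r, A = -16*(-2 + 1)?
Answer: 3*I*sqrt(1839)/2 ≈ 64.325*I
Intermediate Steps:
A = 16 (A = -16*(-1) = -8*(-2) = 16)
Q = 281 (Q = 7 - (-44 - 1*230) = 7 - (-44 - 230) = 7 - 1*(-274) = 7 + 274 = 281)
h = 281
z(D, P) = P/4
sqrt(z(-415, h) + N(A, -263)) = sqrt((1/4)*281 + 16*(-263)) = sqrt(281/4 - 4208) = sqrt(-16551/4) = 3*I*sqrt(1839)/2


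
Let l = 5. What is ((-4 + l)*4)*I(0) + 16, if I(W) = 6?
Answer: 40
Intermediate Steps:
((-4 + l)*4)*I(0) + 16 = ((-4 + 5)*4)*6 + 16 = (1*4)*6 + 16 = 4*6 + 16 = 24 + 16 = 40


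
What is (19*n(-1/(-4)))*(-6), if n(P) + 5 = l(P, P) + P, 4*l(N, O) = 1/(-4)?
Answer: 4389/8 ≈ 548.63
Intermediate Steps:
l(N, O) = -1/16 (l(N, O) = (1/4)/(-4) = (1/4)*(-1/4) = -1/16)
n(P) = -81/16 + P (n(P) = -5 + (-1/16 + P) = -81/16 + P)
(19*n(-1/(-4)))*(-6) = (19*(-81/16 - 1/(-4)))*(-6) = (19*(-81/16 - 1*(-1/4)))*(-6) = (19*(-81/16 + 1/4))*(-6) = (19*(-77/16))*(-6) = -1463/16*(-6) = 4389/8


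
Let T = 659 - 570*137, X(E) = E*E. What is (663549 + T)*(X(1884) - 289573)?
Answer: 1910676104194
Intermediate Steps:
X(E) = E²
T = -77431 (T = 659 - 78090 = -77431)
(663549 + T)*(X(1884) - 289573) = (663549 - 77431)*(1884² - 289573) = 586118*(3549456 - 289573) = 586118*3259883 = 1910676104194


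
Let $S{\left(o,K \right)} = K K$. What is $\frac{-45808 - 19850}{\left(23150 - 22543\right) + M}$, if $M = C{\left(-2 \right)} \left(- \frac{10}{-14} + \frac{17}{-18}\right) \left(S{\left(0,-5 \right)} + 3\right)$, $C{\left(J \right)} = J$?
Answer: $- \frac{590922}{5579} \approx -105.92$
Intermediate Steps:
$S{\left(o,K \right)} = K^{2}$
$M = \frac{116}{9}$ ($M = - 2 \left(- \frac{10}{-14} + \frac{17}{-18}\right) \left(\left(-5\right)^{2} + 3\right) = - 2 \left(\left(-10\right) \left(- \frac{1}{14}\right) + 17 \left(- \frac{1}{18}\right)\right) \left(25 + 3\right) = - 2 \left(\frac{5}{7} - \frac{17}{18}\right) 28 = \left(-2\right) \left(- \frac{29}{126}\right) 28 = \frac{29}{63} \cdot 28 = \frac{116}{9} \approx 12.889$)
$\frac{-45808 - 19850}{\left(23150 - 22543\right) + M} = \frac{-45808 - 19850}{\left(23150 - 22543\right) + \frac{116}{9}} = - \frac{65658}{\left(23150 - 22543\right) + \frac{116}{9}} = - \frac{65658}{607 + \frac{116}{9}} = - \frac{65658}{\frac{5579}{9}} = \left(-65658\right) \frac{9}{5579} = - \frac{590922}{5579}$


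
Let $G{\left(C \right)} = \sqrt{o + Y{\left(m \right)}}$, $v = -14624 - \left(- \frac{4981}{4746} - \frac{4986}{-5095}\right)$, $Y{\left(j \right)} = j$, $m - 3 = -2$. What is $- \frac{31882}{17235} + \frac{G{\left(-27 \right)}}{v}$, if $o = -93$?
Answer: $- \frac{31882}{17235} - \frac{48361740 i \sqrt{23}}{353619328241} \approx -1.8498 - 0.00065589 i$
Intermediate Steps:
$m = 1$ ($m = 3 - 2 = 1$)
$v = - \frac{353619328241}{24180870}$ ($v = -14624 - \left(\left(-4981\right) \frac{1}{4746} - - \frac{4986}{5095}\right) = -14624 - \left(- \frac{4981}{4746} + \frac{4986}{5095}\right) = -14624 - - \frac{1714639}{24180870} = -14624 + \frac{1714639}{24180870} = - \frac{353619328241}{24180870} \approx -14624.0$)
$G{\left(C \right)} = 2 i \sqrt{23}$ ($G{\left(C \right)} = \sqrt{-93 + 1} = \sqrt{-92} = 2 i \sqrt{23}$)
$- \frac{31882}{17235} + \frac{G{\left(-27 \right)}}{v} = - \frac{31882}{17235} + \frac{2 i \sqrt{23}}{- \frac{353619328241}{24180870}} = \left(-31882\right) \frac{1}{17235} + 2 i \sqrt{23} \left(- \frac{24180870}{353619328241}\right) = - \frac{31882}{17235} - \frac{48361740 i \sqrt{23}}{353619328241}$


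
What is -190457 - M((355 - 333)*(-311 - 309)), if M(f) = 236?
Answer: -190693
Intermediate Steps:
-190457 - M((355 - 333)*(-311 - 309)) = -190457 - 1*236 = -190457 - 236 = -190693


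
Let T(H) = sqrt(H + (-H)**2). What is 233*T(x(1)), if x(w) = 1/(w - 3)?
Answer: 233*I/2 ≈ 116.5*I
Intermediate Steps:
x(w) = 1/(-3 + w)
T(H) = sqrt(H + H**2)
233*T(x(1)) = 233*sqrt((1 + 1/(-3 + 1))/(-3 + 1)) = 233*sqrt((1 + 1/(-2))/(-2)) = 233*sqrt(-(1 - 1/2)/2) = 233*sqrt(-1/2*1/2) = 233*sqrt(-1/4) = 233*(I/2) = 233*I/2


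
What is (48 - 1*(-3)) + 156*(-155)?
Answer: -24129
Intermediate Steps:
(48 - 1*(-3)) + 156*(-155) = (48 + 3) - 24180 = 51 - 24180 = -24129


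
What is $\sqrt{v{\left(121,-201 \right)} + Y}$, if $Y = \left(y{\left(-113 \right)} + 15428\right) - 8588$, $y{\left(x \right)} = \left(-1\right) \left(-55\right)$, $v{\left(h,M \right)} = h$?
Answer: $2 \sqrt{1754} \approx 83.762$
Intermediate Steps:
$y{\left(x \right)} = 55$
$Y = 6895$ ($Y = \left(55 + 15428\right) - 8588 = 15483 - 8588 = 6895$)
$\sqrt{v{\left(121,-201 \right)} + Y} = \sqrt{121 + 6895} = \sqrt{7016} = 2 \sqrt{1754}$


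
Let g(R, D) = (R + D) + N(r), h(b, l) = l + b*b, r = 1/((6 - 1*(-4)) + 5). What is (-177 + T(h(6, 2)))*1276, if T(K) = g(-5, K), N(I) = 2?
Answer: -181192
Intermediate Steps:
r = 1/15 (r = 1/((6 + 4) + 5) = 1/(10 + 5) = 1/15 ≈ 0.066667)
h(b, l) = l + b²
g(R, D) = 2 + D + R (g(R, D) = (R + D) + 2 = (D + R) + 2 = 2 + D + R)
T(K) = -3 + K (T(K) = 2 + K - 5 = -3 + K)
(-177 + T(h(6, 2)))*1276 = (-177 + (-3 + (2 + 6²)))*1276 = (-177 + (-3 + (2 + 36)))*1276 = (-177 + (-3 + 38))*1276 = (-177 + 35)*1276 = -142*1276 = -181192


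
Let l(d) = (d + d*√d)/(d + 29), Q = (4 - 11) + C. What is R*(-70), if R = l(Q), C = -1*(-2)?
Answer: 175/12 + 175*I*√5/12 ≈ 14.583 + 32.609*I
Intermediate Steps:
C = 2
Q = -5 (Q = (4 - 11) + 2 = -7 + 2 = -5)
l(d) = (d + d^(3/2))/(29 + d)
R = -5/24 - 5*I*√5/24 (R = (-5 + (-5)^(3/2))/(29 - 5) = (-5 - 5*I*√5)/24 = -5/24 - 5*I*√5/24 ≈ -0.20833 - 0.46585*I)
R*(-70) = (-5/24 - 5*I*√5/24)*(-70) = 175/12 + 175*I*√5/12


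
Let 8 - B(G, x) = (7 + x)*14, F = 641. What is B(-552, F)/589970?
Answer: -4532/294985 ≈ -0.015363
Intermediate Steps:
B(G, x) = -90 - 14*x (B(G, x) = 8 - (7 + x)*14 = 8 - (98 + 14*x) = 8 + (-98 - 14*x) = -90 - 14*x)
B(-552, F)/589970 = (-90 - 14*641)/589970 = (-90 - 8974)*(1/589970) = -9064*1/589970 = -4532/294985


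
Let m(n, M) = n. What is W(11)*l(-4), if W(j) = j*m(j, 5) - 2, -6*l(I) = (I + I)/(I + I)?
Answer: -119/6 ≈ -19.833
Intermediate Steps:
l(I) = -1/6 (l(I) = -(I + I)/(6*(I + I)) = -2*I/(6*(2*I)) = -2*I*1/(2*I)/6 = -1/6*1 = -1/6)
W(j) = -2 + j**2 (W(j) = j*j - 2 = j**2 - 2 = -2 + j**2)
W(11)*l(-4) = (-2 + 11**2)*(-1/6) = (-2 + 121)*(-1/6) = 119*(-1/6) = -119/6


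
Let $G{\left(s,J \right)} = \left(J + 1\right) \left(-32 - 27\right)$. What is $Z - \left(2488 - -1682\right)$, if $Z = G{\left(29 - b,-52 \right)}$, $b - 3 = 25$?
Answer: $-1161$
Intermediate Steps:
$b = 28$ ($b = 3 + 25 = 28$)
$G{\left(s,J \right)} = -59 - 59 J$ ($G{\left(s,J \right)} = \left(1 + J\right) \left(-59\right) = -59 - 59 J$)
$Z = 3009$ ($Z = -59 - -3068 = -59 + 3068 = 3009$)
$Z - \left(2488 - -1682\right) = 3009 - \left(2488 - -1682\right) = 3009 - \left(2488 + 1682\right) = 3009 - 4170 = -1161$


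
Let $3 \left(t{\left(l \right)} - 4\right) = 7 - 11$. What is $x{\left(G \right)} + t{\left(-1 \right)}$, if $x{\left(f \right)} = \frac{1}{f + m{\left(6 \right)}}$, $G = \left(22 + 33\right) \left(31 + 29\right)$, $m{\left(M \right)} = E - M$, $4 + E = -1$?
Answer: $\frac{26315}{9867} \approx 2.667$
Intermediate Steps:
$E = -5$ ($E = -4 - 1 = -5$)
$t{\left(l \right)} = \frac{8}{3}$ ($t{\left(l \right)} = 4 + \frac{7 - 11}{3} = 4 + \frac{1}{3} \left(-4\right) = 4 - \frac{4}{3} = \frac{8}{3}$)
$m{\left(M \right)} = -5 - M$
$G = 3300$ ($G = 55 \cdot 60 = 3300$)
$x{\left(f \right)} = \frac{1}{-11 + f}$ ($x{\left(f \right)} = \frac{1}{f - 11} = \frac{1}{-11 + f}$)
$x{\left(G \right)} + t{\left(-1 \right)} = \frac{1}{-11 + 3300} + \frac{8}{3} = \frac{1}{3289} + \frac{8}{3} = \frac{26315}{9867}$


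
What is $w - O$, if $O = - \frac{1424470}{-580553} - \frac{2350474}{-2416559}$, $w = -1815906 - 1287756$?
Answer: $- \frac{4354258164377669926}{1402940577127} \approx -3.1037 \cdot 10^{6}$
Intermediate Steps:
$w = -3103662$ ($w = -1815906 - 1287756 = -3103662$)
$O = \frac{4806890530852}{1402940577127}$ ($O = \left(-1424470\right) \left(- \frac{1}{580553}\right) - - \frac{2350474}{2416559} = \frac{1424470}{580553} + \frac{2350474}{2416559} = \frac{4806890530852}{1402940577127} \approx 3.4263$)
$w - O = -3103662 - \frac{4806890530852}{1402940577127} = - \frac{4354258164377669926}{1402940577127}$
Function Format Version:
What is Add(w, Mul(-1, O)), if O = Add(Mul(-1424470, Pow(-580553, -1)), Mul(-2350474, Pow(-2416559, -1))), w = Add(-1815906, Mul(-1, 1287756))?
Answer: Rational(-4354258164377669926, 1402940577127) ≈ -3.1037e+6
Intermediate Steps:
w = -3103662 (w = Add(-1815906, -1287756) = -3103662)
O = Rational(4806890530852, 1402940577127) (O = Add(Mul(-1424470, Rational(-1, 580553)), Mul(-2350474, Rational(-1, 2416559))) = Add(Rational(1424470, 580553), Rational(2350474, 2416559)) = Rational(4806890530852, 1402940577127) ≈ 3.4263)
Add(w, Mul(-1, O)) = Add(-3103662, Mul(-1, Rational(4806890530852, 1402940577127))) = Add(-3103662, Rational(-4806890530852, 1402940577127)) = Rational(-4354258164377669926, 1402940577127)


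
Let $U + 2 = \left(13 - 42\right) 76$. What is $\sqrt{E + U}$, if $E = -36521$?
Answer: $3 i \sqrt{4303} \approx 196.79 i$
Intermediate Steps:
$U = -2206$ ($U = -2 + \left(13 - 42\right) 76 = -2 - 2204 = -2206$)
$\sqrt{E + U} = \sqrt{-36521 - 2206} = \sqrt{-38727} = 3 i \sqrt{4303}$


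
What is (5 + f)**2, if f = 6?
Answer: 121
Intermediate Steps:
(5 + f)**2 = (5 + 6)**2 = 11**2 = 121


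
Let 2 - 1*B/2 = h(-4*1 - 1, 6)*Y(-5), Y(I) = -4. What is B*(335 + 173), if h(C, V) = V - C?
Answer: 46736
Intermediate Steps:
B = 92 (B = 4 - 2*(6 - (-4*1 - 1))*(-4) = 4 - 2*(6 - (-4 - 1))*(-4) = 4 - 2*(6 - 1*(-5))*(-4) = 4 - 2*(6 + 5)*(-4) = 4 - 22*(-4) = 4 - 2*(-44) = 4 + 88 = 92)
B*(335 + 173) = 92*(335 + 173) = 92*508 = 46736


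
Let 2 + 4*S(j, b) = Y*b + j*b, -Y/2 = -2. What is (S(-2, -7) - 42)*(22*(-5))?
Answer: 5060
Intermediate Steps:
Y = 4 (Y = -2*(-2) = 4)
S(j, b) = -1/2 + b + b*j/4 (S(j, b) = -1/2 + (4*b + j*b)/4 = -1/2 + (4*b + b*j)/4 = -1/2 + (b + b*j/4) = -1/2 + b + b*j/4)
(S(-2, -7) - 42)*(22*(-5)) = ((-1/2 - 7 + (1/4)*(-7)*(-2)) - 42)*(22*(-5)) = ((-1/2 - 7 + 7/2) - 42)*(-110) = (-4 - 42)*(-110) = -46*(-110) = 5060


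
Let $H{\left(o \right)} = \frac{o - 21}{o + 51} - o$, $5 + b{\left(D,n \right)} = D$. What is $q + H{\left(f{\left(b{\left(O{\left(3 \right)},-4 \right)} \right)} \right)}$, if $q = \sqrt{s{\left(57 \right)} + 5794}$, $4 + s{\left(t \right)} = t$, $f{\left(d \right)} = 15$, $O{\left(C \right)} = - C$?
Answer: $- \frac{166}{11} + \sqrt{5847} \approx 61.375$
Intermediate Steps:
$b{\left(D,n \right)} = -5 + D$
$s{\left(t \right)} = -4 + t$
$H{\left(o \right)} = - o + \frac{-21 + o}{51 + o}$ ($H{\left(o \right)} = \frac{-21 + o}{51 + o} - o = - o + \frac{-21 + o}{51 + o}$)
$q = \sqrt{5847}$ ($q = \sqrt{\left(-4 + 57\right) + 5794} = \sqrt{53 + 5794} = \sqrt{5847} \approx 76.466$)
$q + H{\left(f{\left(b{\left(O{\left(3 \right)},-4 \right)} \right)} \right)} = \sqrt{5847} + \frac{-21 - 15^{2} - 750}{51 + 15} = \sqrt{5847} + \frac{-21 - 225 - 750}{66} = \sqrt{5847} + \frac{1}{66} \left(-996\right) = \sqrt{5847} - \frac{166}{11} = - \frac{166}{11} + \sqrt{5847}$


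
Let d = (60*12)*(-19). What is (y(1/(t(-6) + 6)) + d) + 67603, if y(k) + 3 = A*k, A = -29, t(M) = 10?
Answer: 862691/16 ≈ 53918.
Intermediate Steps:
d = -13680 (d = 720*(-19) = -13680)
y(k) = -3 - 29*k
(y(1/(t(-6) + 6)) + d) + 67603 = ((-3 - 29/(10 + 6)) - 13680) + 67603 = ((-3 - 29/16) - 13680) + 67603 = (-77/16 - 13680) + 67603 = -218957/16 + 67603 = 862691/16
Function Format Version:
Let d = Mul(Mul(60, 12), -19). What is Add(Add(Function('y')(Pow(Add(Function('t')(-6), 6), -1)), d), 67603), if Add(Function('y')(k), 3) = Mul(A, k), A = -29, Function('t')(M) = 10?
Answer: Rational(862691, 16) ≈ 53918.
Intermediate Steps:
d = -13680 (d = Mul(720, -19) = -13680)
Function('y')(k) = Add(-3, Mul(-29, k))
Add(Add(Function('y')(Pow(Add(Function('t')(-6), 6), -1)), d), 67603) = Add(Add(Add(-3, Mul(-29, Pow(Add(10, 6), -1))), -13680), 67603) = Add(Add(Add(-3, Mul(-29, Pow(16, -1))), -13680), 67603) = Add(Add(Add(-3, Mul(-29, Rational(1, 16))), -13680), 67603) = Add(Add(Add(-3, Rational(-29, 16)), -13680), 67603) = Add(Add(Rational(-77, 16), -13680), 67603) = Add(Rational(-218957, 16), 67603) = Rational(862691, 16)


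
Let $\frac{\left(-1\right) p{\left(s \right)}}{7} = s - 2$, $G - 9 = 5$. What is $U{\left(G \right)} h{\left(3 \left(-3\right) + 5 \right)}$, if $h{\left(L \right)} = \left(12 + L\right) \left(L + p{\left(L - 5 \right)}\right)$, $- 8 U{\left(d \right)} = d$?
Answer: $-1022$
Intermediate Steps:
$G = 14$ ($G = 9 + 5 = 14$)
$U{\left(d \right)} = - \frac{d}{8}$
$p{\left(s \right)} = 14 - 7 s$ ($p{\left(s \right)} = - 7 \left(s - 2\right) = - 7 \left(-2 + s\right) = 14 - 7 s$)
$h{\left(L \right)} = \left(12 + L\right) \left(49 - 6 L\right)$ ($h{\left(L \right)} = \left(12 + L\right) \left(L - \left(-14 + 7 \left(L - 5\right)\right)\right) = \left(12 + L\right) \left(L - \left(-14 + 7 \left(-5 + L\right)\right)\right) = \left(12 + L\right) \left(L + \left(14 - \left(-35 + 7 L\right)\right)\right) = \left(12 + L\right) \left(L - \left(-49 + 7 L\right)\right) = \left(12 + L\right) \left(49 - 6 L\right)$)
$U{\left(G \right)} h{\left(3 \left(-3\right) + 5 \right)} = \left(- \frac{1}{8}\right) 14 \left(588 - 23 \left(3 \left(-3\right) + 5\right) - 6 \left(3 \left(-3\right) + 5\right)^{2}\right) = - \frac{7 \left(588 - 23 \left(-9 + 5\right) - 6 \left(-9 + 5\right)^{2}\right)}{4} = - \frac{7 \left(588 - -92 - 6 \left(-4\right)^{2}\right)}{4} = - \frac{7 \left(588 + 92 - 96\right)}{4} = \left(- \frac{7}{4}\right) 584 = -1022$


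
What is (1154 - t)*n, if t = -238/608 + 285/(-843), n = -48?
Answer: -295924845/5339 ≈ -55427.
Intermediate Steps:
t = -62319/85424 (t = -238*1/608 + 285*(-1/843) = -119/304 - 95/281 = -62319/85424 ≈ -0.72953)
(1154 - t)*n = (1154 - 1*(-62319/85424))*(-48) = (1154 + 62319/85424)*(-48) = (98641615/85424)*(-48) = -295924845/5339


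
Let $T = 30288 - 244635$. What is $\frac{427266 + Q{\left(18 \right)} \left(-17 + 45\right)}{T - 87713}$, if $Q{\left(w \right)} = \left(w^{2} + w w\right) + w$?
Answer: $- \frac{222957}{151030} \approx -1.4762$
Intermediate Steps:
$Q{\left(w \right)} = w + 2 w^{2}$ ($Q{\left(w \right)} = \left(w^{2} + w^{2}\right) + w = 2 w^{2} + w = w + 2 w^{2}$)
$T = -214347$ ($T = 30288 - 244635 = -214347$)
$\frac{427266 + Q{\left(18 \right)} \left(-17 + 45\right)}{T - 87713} = \frac{427266 + 18 \left(1 + 2 \cdot 18\right) \left(-17 + 45\right)}{-214347 - 87713} = \frac{427266 + 18 \left(1 + 36\right) 28}{-214347 - 87713} = \frac{427266 + 18 \cdot 37 \cdot 28}{-302060} = \left(427266 + 666 \cdot 28\right) \left(- \frac{1}{302060}\right) = \left(427266 + 18648\right) \left(- \frac{1}{302060}\right) = 445914 \left(- \frac{1}{302060}\right) = - \frac{222957}{151030}$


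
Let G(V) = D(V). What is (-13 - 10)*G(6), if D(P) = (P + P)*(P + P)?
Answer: -3312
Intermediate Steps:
D(P) = 4*P² (D(P) = (2*P)*(2*P) = 4*P²)
G(V) = 4*V²
(-13 - 10)*G(6) = (-13 - 10)*(4*6²) = -92*36 = -23*144 = -3312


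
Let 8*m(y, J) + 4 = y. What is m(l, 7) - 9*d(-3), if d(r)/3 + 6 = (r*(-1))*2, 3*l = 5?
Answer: -7/24 ≈ -0.29167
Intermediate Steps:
l = 5/3 (l = (⅓)*5 = 5/3 ≈ 1.6667)
d(r) = -18 - 6*r (d(r) = -18 + 3*((r*(-1))*2) = -18 + 3*(-r*2) = -18 + 3*(-2*r) = -18 - 6*r)
m(y, J) = -½ + y/8
m(l, 7) - 9*d(-3) = (-½ + (⅛)*(5/3)) - 9*(-18 - 6*(-3)) = (-½ + 5/24) - 9*(-18 + 18) = -7/24 - 9*0 = -7/24 + 0 = -7/24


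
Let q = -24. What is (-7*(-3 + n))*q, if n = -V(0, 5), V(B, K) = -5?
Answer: 336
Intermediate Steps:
n = 5 (n = -1*(-5) = 5)
(-7*(-3 + n))*q = -7*(-3 + 5)*(-24) = -7*2*(-24) = -14*(-24) = 336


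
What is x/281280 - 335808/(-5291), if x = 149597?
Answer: 8658871997/135295680 ≈ 64.000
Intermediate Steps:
x/281280 - 335808/(-5291) = 149597/281280 - 335808/(-5291) = 149597*(1/281280) - 335808*(-1/5291) = 149597/281280 + 30528/481 = 8658871997/135295680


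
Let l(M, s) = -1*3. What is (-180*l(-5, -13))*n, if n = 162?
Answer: 87480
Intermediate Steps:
l(M, s) = -3
(-180*l(-5, -13))*n = -180*(-3)*162 = 540*162 = 87480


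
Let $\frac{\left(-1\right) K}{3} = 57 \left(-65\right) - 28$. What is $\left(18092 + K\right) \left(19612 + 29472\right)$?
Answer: $1437719444$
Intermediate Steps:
$K = 11199$ ($K = - 3 \left(57 \left(-65\right) - 28\right) = - 3 \left(-3705 - 28\right) = \left(-3\right) \left(-3733\right) = 11199$)
$\left(18092 + K\right) \left(19612 + 29472\right) = \left(18092 + 11199\right) \left(19612 + 29472\right) = 29291 \cdot 49084 = 1437719444$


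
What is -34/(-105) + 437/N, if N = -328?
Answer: -34733/34440 ≈ -1.0085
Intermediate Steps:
-34/(-105) + 437/N = -34/(-105) + 437/(-328) = -34*(-1/105) + 437*(-1/328) = 34/105 - 437/328 = -34733/34440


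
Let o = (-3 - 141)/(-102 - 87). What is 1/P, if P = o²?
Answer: 441/256 ≈ 1.7227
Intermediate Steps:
o = 16/21 (o = -144/(-189) = -144*(-1/189) = 16/21 ≈ 0.76190)
P = 256/441 (P = (16/21)² = 256/441 ≈ 0.58050)
1/P = 1/(256/441) = 441/256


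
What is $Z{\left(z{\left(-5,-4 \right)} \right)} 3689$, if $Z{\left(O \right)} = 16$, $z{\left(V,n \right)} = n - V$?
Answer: $59024$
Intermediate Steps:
$Z{\left(z{\left(-5,-4 \right)} \right)} 3689 = 16 \cdot 3689 = 59024$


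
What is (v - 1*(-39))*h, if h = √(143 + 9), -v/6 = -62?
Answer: 822*√38 ≈ 5067.1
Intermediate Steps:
v = 372 (v = -6*(-62) = 372)
h = 2*√38 (h = √152 = 2*√38 ≈ 12.329)
(v - 1*(-39))*h = (372 - 1*(-39))*(2*√38) = (372 + 39)*(2*√38) = 411*(2*√38) = 822*√38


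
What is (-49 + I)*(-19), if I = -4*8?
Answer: 1539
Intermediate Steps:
I = -32
(-49 + I)*(-19) = (-49 - 32)*(-19) = -81*(-19) = 1539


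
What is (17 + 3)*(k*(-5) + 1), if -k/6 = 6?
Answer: 3620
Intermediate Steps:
k = -36 (k = -6*6 = -36)
(17 + 3)*(k*(-5) + 1) = (17 + 3)*(-36*(-5) + 1) = 20*(180 + 1) = 20*181 = 3620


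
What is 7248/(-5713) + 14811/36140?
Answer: -177327477/206467820 ≈ -0.85886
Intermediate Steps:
7248/(-5713) + 14811/36140 = 7248*(-1/5713) + 14811*(1/36140) = -7248/5713 + 14811/36140 = -177327477/206467820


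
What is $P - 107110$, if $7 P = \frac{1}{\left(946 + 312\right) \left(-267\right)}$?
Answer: $- \frac{251837246221}{2351202} \approx -1.0711 \cdot 10^{5}$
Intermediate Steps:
$P = - \frac{1}{2351202}$ ($P = \frac{1}{7 \left(946 + 312\right) \left(-267\right)} = \frac{1}{7 \cdot 1258 \left(-267\right)} = \frac{1}{7 \left(-335886\right)} = \frac{1}{7} \left(- \frac{1}{335886}\right) = - \frac{1}{2351202} \approx -4.2531 \cdot 10^{-7}$)
$P - 107110 = - \frac{1}{2351202} - 107110 = - \frac{251837246221}{2351202}$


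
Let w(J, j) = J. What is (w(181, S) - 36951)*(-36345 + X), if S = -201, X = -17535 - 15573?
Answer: 2553786810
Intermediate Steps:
X = -33108
(w(181, S) - 36951)*(-36345 + X) = (181 - 36951)*(-36345 - 33108) = -36770*(-69453) = 2553786810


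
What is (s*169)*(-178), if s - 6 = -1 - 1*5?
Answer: 0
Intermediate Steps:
s = 0 (s = 6 + (-1 - 1*5) = 6 + (-1 - 5) = 6 - 6 = 0)
(s*169)*(-178) = (0*169)*(-178) = 0*(-178) = 0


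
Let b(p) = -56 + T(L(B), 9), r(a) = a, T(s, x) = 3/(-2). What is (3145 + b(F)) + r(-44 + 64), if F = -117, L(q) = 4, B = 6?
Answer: 6215/2 ≈ 3107.5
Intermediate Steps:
T(s, x) = -3/2 (T(s, x) = 3*(-1/2) = -3/2)
b(p) = -115/2 (b(p) = -56 - 3/2 = -115/2)
(3145 + b(F)) + r(-44 + 64) = (3145 - 115/2) + (-44 + 64) = 6175/2 + 20 = 6215/2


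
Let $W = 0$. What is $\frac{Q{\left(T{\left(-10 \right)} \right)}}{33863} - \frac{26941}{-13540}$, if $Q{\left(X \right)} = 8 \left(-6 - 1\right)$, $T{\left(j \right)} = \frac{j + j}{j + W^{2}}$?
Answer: $\frac{911544843}{458505020} \approx 1.9881$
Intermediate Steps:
$T{\left(j \right)} = 2$ ($T{\left(j \right)} = \frac{j + j}{j + 0^{2}} = \frac{2 j}{j + 0} = \frac{2 j}{j} = 2$)
$Q{\left(X \right)} = -56$ ($Q{\left(X \right)} = 8 \left(-7\right) = -56$)
$\frac{Q{\left(T{\left(-10 \right)} \right)}}{33863} - \frac{26941}{-13540} = - \frac{56}{33863} - \frac{26941}{-13540} = \left(-56\right) \frac{1}{33863} - - \frac{26941}{13540} = - \frac{56}{33863} + \frac{26941}{13540} = \frac{911544843}{458505020}$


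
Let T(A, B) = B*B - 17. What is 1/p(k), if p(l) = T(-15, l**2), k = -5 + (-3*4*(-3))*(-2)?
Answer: 1/35153024 ≈ 2.8447e-8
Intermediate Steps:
T(A, B) = -17 + B**2 (T(A, B) = B**2 - 17 = -17 + B**2)
k = -77 (k = -5 - 12*(-3)*(-2) = -5 + 36*(-2) = -5 - 72 = -77)
p(l) = -17 + l**4 (p(l) = -17 + (l**2)**2 = -17 + l**4)
1/p(k) = 1/(-17 + (-77)**4) = 1/(-17 + 35153041) = 1/35153024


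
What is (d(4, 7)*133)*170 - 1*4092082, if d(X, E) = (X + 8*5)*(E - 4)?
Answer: -1107562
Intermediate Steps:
d(X, E) = (-4 + E)*(40 + X) (d(X, E) = (X + 40)*(-4 + E) = (40 + X)*(-4 + E) = (-4 + E)*(40 + X))
(d(4, 7)*133)*170 - 1*4092082 = ((-160 - 4*4 + 40*7 + 7*4)*133)*170 - 1*4092082 = ((-160 - 16 + 280 + 28)*133)*170 - 4092082 = (132*133)*170 - 4092082 = 17556*170 - 4092082 = 2984520 - 4092082 = -1107562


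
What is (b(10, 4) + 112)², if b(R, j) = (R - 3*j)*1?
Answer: 12100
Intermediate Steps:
b(R, j) = R - 3*j
(b(10, 4) + 112)² = ((10 - 3*4) + 112)² = ((10 - 12) + 112)² = (-2 + 112)² = 110² = 12100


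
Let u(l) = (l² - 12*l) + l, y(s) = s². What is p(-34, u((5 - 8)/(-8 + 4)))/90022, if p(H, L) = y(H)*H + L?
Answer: -628987/1440352 ≈ -0.43669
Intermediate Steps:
u(l) = l² - 11*l
p(H, L) = L + H³ (p(H, L) = H²*H + L = H³ + L = L + H³)
p(-34, u((5 - 8)/(-8 + 4)))/90022 = (((5 - 8)/(-8 + 4))*(-11 + (5 - 8)/(-8 + 4)) + (-34)³)/90022 = ((-3/(-4))*(-11 - 3/(-4)) - 39304)*(1/90022) = ((-3*(-¼))*(-11 - 3*(-¼)) - 39304)*(1/90022) = (3*(-11 + ¾)/4 - 39304)*(1/90022) = ((¾)*(-41/4) - 39304)*(1/90022) = (-123/16 - 39304)*(1/90022) = -628987/16*1/90022 = -628987/1440352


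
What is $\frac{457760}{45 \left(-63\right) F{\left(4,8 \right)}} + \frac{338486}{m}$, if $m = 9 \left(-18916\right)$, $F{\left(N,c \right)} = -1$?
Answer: $\frac{855236507}{5362686} \approx 159.48$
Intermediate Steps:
$m = -170244$
$\frac{457760}{45 \left(-63\right) F{\left(4,8 \right)}} + \frac{338486}{m} = \frac{457760}{45 \left(-63\right) \left(-1\right)} + \frac{338486}{-170244} = \frac{457760}{\left(-2835\right) \left(-1\right)} + 338486 \left(- \frac{1}{170244}\right) = \frac{457760}{2835} - \frac{169243}{85122} = 457760 \cdot \frac{1}{2835} - \frac{169243}{85122} = \frac{91552}{567} - \frac{169243}{85122} = \frac{855236507}{5362686}$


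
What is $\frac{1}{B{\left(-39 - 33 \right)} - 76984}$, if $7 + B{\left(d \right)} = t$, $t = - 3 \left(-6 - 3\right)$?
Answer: $- \frac{1}{76964} \approx -1.2993 \cdot 10^{-5}$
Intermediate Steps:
$t = 27$ ($t = \left(-3\right) \left(-9\right) = 27$)
$B{\left(d \right)} = 20$ ($B{\left(d \right)} = -7 + 27 = 20$)
$\frac{1}{B{\left(-39 - 33 \right)} - 76984} = \frac{1}{20 - 76984} = \frac{1}{-76964} = - \frac{1}{76964}$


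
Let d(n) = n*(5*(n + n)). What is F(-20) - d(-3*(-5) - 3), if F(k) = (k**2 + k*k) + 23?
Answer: -617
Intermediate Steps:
F(k) = 23 + 2*k**2 (F(k) = (k**2 + k**2) + 23 = 2*k**2 + 23 = 23 + 2*k**2)
d(n) = 10*n**2 (d(n) = n*(5*(2*n)) = n*(10*n) = 10*n**2)
F(-20) - d(-3*(-5) - 3) = (23 + 2*(-20)**2) - 10*(-3*(-5) - 3)**2 = (23 + 2*400) - 10*(15 - 3)**2 = (23 + 800) - 10*12**2 = 823 - 10*144 = 823 - 1*1440 = 823 - 1440 = -617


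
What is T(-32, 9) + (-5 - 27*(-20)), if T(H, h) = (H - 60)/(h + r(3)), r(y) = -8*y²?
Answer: 33797/63 ≈ 536.46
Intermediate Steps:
T(H, h) = (-60 + H)/(-72 + h) (T(H, h) = (H - 60)/(h - 8*3²) = (-60 + H)/(h - 8*9) = (-60 + H)/(h - 72) = (-60 + H)/(-72 + h))
T(-32, 9) + (-5 - 27*(-20)) = (-60 - 32)/(-72 + 9) + (-5 - 27*(-20)) = -92/(-63) + (-5 + 540) = -1/63*(-92) + 535 = 92/63 + 535 = 33797/63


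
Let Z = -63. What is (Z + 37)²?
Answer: 676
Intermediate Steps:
(Z + 37)² = (-63 + 37)² = (-26)² = 676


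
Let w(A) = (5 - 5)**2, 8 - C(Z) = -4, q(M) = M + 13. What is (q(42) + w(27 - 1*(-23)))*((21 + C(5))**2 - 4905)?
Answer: -209880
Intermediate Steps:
q(M) = 13 + M
C(Z) = 12 (C(Z) = 8 - 1*(-4) = 8 + 4 = 12)
w(A) = 0 (w(A) = 0**2 = 0)
(q(42) + w(27 - 1*(-23)))*((21 + C(5))**2 - 4905) = ((13 + 42) + 0)*((21 + 12)**2 - 4905) = (55 + 0)*(33**2 - 4905) = 55*(1089 - 4905) = 55*(-3816) = -209880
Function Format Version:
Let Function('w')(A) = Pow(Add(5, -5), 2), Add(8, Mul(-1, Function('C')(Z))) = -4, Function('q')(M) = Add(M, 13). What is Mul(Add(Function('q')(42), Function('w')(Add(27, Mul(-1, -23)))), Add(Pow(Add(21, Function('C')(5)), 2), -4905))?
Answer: -209880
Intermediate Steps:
Function('q')(M) = Add(13, M)
Function('C')(Z) = 12 (Function('C')(Z) = Add(8, Mul(-1, -4)) = Add(8, 4) = 12)
Function('w')(A) = 0 (Function('w')(A) = Pow(0, 2) = 0)
Mul(Add(Function('q')(42), Function('w')(Add(27, Mul(-1, -23)))), Add(Pow(Add(21, Function('C')(5)), 2), -4905)) = Mul(Add(Add(13, 42), 0), Add(Pow(Add(21, 12), 2), -4905)) = Mul(Add(55, 0), Add(Pow(33, 2), -4905)) = Mul(55, Add(1089, -4905)) = Mul(55, -3816) = -209880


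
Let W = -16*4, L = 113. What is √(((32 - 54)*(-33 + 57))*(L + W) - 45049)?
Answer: I*√70921 ≈ 266.31*I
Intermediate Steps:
W = -64
√(((32 - 54)*(-33 + 57))*(L + W) - 45049) = √(((32 - 54)*(-33 + 57))*(113 - 64) - 45049) = √(-22*24*49 - 45049) = √(-528*49 - 45049) = √(-25872 - 45049) = √(-70921) = I*√70921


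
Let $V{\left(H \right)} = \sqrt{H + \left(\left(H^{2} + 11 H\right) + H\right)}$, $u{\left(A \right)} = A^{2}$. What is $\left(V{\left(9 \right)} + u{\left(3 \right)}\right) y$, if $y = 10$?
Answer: $90 + 30 \sqrt{22} \approx 230.71$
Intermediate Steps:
$V{\left(H \right)} = \sqrt{H^{2} + 13 H}$ ($V{\left(H \right)} = \sqrt{H + \left(H^{2} + 12 H\right)} = \sqrt{H^{2} + 13 H}$)
$\left(V{\left(9 \right)} + u{\left(3 \right)}\right) y = \left(\sqrt{9 \left(13 + 9\right)} + 3^{2}\right) 10 = \left(\sqrt{9 \cdot 22} + 9\right) 10 = \left(\sqrt{198} + 9\right) 10 = \left(3 \sqrt{22} + 9\right) 10 = \left(9 + 3 \sqrt{22}\right) 10 = 90 + 30 \sqrt{22}$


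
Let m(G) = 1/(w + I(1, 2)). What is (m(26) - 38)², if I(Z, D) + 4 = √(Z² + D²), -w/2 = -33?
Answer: 21263472405/14737921 + 291640*√5/14737921 ≈ 1442.8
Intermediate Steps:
w = 66 (w = -2*(-33) = 66)
I(Z, D) = -4 + √(D² + Z²) (I(Z, D) = -4 + √(Z² + D²) = -4 + √(D² + Z²))
m(G) = 1/(62 + √5) (m(G) = 1/(66 + (-4 + √(2² + 1²))) = 1/(66 + (-4 + √(4 + 1))) = 1/(66 + (-4 + √5)) = 1/(62 + √5))
(m(26) - 38)² = ((62/3839 - √5/3839) - 38)² = (-145820/3839 - √5/3839)²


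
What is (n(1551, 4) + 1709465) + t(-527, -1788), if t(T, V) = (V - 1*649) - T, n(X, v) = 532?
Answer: 1708087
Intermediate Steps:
t(T, V) = -649 + V - T (t(T, V) = (V - 649) - T = (-649 + V) - T = -649 + V - T)
(n(1551, 4) + 1709465) + t(-527, -1788) = (532 + 1709465) + (-649 - 1788 - 1*(-527)) = 1709997 + (-649 - 1788 + 527) = 1709997 - 1910 = 1708087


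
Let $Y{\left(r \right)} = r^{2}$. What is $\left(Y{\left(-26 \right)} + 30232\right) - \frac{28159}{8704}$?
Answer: $\frac{268995073}{8704} \approx 30905.0$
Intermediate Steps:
$\left(Y{\left(-26 \right)} + 30232\right) - \frac{28159}{8704} = \left(\left(-26\right)^{2} + 30232\right) - \frac{28159}{8704} = \left(676 + 30232\right) - \frac{28159}{8704} = 30908 - \frac{28159}{8704} = \frac{268995073}{8704}$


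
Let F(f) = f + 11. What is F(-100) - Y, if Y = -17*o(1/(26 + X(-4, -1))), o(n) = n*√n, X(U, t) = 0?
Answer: -89 + 17*√26/676 ≈ -88.872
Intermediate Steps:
o(n) = n^(3/2)
Y = -17*√26/676 (Y = -17/(26 + 0)^(3/2) = -17*√26/676 ≈ -0.12823)
F(f) = 11 + f
F(-100) - Y = (11 - 100) - (-17)*√26/676 = -89 + 17*√26/676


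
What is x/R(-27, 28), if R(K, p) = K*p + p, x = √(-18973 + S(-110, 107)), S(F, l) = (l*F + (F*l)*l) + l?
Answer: -I*√1290026/728 ≈ -1.5602*I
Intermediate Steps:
S(F, l) = l + F*l + F*l² (S(F, l) = (F*l + F*l²) + l = l + F*l + F*l²)
x = I*√1290026 (x = √(-18973 + 107*(1 - 110 - 110*107)) = √(-18973 + 107*(1 - 110 - 11770)) = √(-18973 + 107*(-11879)) = √(-18973 - 1271053) = √(-1290026) = I*√1290026 ≈ 1135.8*I)
R(K, p) = p + K*p
x/R(-27, 28) = (I*√1290026)/((28*(1 - 27))) = (I*√1290026)/((28*(-26))) = (I*√1290026)/(-728) = (I*√1290026)*(-1/728) = -I*√1290026/728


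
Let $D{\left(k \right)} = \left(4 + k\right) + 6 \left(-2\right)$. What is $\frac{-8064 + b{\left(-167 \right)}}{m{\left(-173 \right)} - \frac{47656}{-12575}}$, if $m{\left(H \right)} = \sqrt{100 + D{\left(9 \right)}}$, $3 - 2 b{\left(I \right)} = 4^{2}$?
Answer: $\frac{4836442431100}{13700098789} - \frac{2552386418125 \sqrt{101}}{27400197578} \approx -583.14$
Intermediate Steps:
$b{\left(I \right)} = - \frac{13}{2}$ ($b{\left(I \right)} = \frac{3}{2} - \frac{4^{2}}{2} = \frac{3}{2} - 8 = - \frac{13}{2}$)
$D{\left(k \right)} = -8 + k$ ($D{\left(k \right)} = \left(4 + k\right) - 12 = -8 + k$)
$m{\left(H \right)} = \sqrt{101}$ ($m{\left(H \right)} = \sqrt{100 + \left(-8 + 9\right)} = \sqrt{100 + 1} = \sqrt{101}$)
$\frac{-8064 + b{\left(-167 \right)}}{m{\left(-173 \right)} - \frac{47656}{-12575}} = \frac{-8064 - \frac{13}{2}}{\sqrt{101} - \frac{47656}{-12575}} = - \frac{16141}{2 \left(\sqrt{101} - - \frac{47656}{12575}\right)} = - \frac{16141}{2 \left(\sqrt{101} + \frac{47656}{12575}\right)} = - \frac{16141}{2 \left(\frac{47656}{12575} + \sqrt{101}\right)}$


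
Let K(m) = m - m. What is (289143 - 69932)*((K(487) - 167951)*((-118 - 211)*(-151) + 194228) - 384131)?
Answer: -8979936677305168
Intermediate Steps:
K(m) = 0
(289143 - 69932)*((K(487) - 167951)*((-118 - 211)*(-151) + 194228) - 384131) = (289143 - 69932)*((0 - 167951)*((-118 - 211)*(-151) + 194228) - 384131) = 219211*(-167951*(-329*(-151) + 194228) - 384131) = 219211*(-167951*(49679 + 194228) - 384131) = 219211*(-167951*243907 - 384131) = 219211*(-40964424557 - 384131) = 219211*(-40964808688) = -8979936677305168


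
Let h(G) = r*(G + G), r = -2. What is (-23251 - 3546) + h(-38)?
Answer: -26645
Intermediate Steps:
h(G) = -4*G (h(G) = -2*(G + G) = -4*G)
(-23251 - 3546) + h(-38) = (-23251 - 3546) - 4*(-38) = -26797 + 152 = -26645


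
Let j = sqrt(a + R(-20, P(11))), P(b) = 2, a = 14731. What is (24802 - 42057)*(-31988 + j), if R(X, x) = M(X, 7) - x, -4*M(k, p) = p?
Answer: 551952940 - 17255*sqrt(58909)/2 ≈ 5.4986e+8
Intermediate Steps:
M(k, p) = -p/4
R(X, x) = -7/4 - x (R(X, x) = -1/4*7 - x = -7/4 - x)
j = sqrt(58909)/2 (j = sqrt(14731 + (-7/4 - 1*2)) = sqrt(14731 + (-7/4 - 2)) = sqrt(14731 - 15/4) = sqrt(58909/4) = sqrt(58909)/2 ≈ 121.36)
(24802 - 42057)*(-31988 + j) = (24802 - 42057)*(-31988 + sqrt(58909)/2) = -17255*(-31988 + sqrt(58909)/2) = 551952940 - 17255*sqrt(58909)/2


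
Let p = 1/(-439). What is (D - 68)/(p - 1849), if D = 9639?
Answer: -4201669/811712 ≈ -5.1763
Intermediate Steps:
p = -1/439 ≈ -0.0022779
(D - 68)/(p - 1849) = (9639 - 68)/(-1/439 - 1849) = 9571/(-811712/439) = 9571*(-439/811712) = -4201669/811712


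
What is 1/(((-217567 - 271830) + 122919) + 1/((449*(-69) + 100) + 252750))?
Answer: -221869/81310107381 ≈ -2.7287e-6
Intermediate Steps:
1/(((-217567 - 271830) + 122919) + 1/((449*(-69) + 100) + 252750)) = 1/((-489397 + 122919) + 1/((-30981 + 100) + 252750)) = 1/(-366478 + 1/(-30881 + 252750)) = 1/(-366478 + 1/221869) = 1/(-81310107381/221869) = -221869/81310107381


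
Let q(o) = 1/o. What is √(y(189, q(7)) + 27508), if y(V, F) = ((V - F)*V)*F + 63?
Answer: √1600837/7 ≈ 180.75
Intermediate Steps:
y(V, F) = 63 + F*V*(V - F) (y(V, F) = (V*(V - F))*F + 63 = F*V*(V - F) + 63 = 63 + F*V*(V - F))
√(y(189, q(7)) + 27508) = √((63 + 189²/7 - 1*189*(1/7)²) + 27508) = √((63 + (⅐)*35721 - 1*189*(⅐)²) + 27508) = √((63 + 5103 - 1*189*1/49) + 27508) = √((63 + 5103 - 27/7) + 27508) = √(36135/7 + 27508) = √(228691/7) = √1600837/7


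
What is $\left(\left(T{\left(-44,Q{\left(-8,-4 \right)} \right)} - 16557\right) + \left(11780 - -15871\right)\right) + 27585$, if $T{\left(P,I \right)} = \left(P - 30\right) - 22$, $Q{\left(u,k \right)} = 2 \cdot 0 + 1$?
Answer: $38583$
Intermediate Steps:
$Q{\left(u,k \right)} = 1$ ($Q{\left(u,k \right)} = 0 + 1 = 1$)
$T{\left(P,I \right)} = -52 + P$ ($T{\left(P,I \right)} = \left(-30 + P\right) - 22 = -52 + P$)
$\left(\left(T{\left(-44,Q{\left(-8,-4 \right)} \right)} - 16557\right) + \left(11780 - -15871\right)\right) + 27585 = \left(\left(\left(-52 - 44\right) - 16557\right) + \left(11780 - -15871\right)\right) + 27585 = \left(\left(-96 - 16557\right) + \left(11780 + 15871\right)\right) + 27585 = \left(-16653 + 27651\right) + 27585 = 10998 + 27585 = 38583$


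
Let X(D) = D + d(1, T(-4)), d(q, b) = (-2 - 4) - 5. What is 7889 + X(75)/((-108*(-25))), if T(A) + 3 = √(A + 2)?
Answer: 5325091/675 ≈ 7889.0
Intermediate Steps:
T(A) = -3 + √(2 + A) (T(A) = -3 + √(A + 2) = -3 + √(2 + A))
d(q, b) = -11 (d(q, b) = -6 - 5 = -11)
X(D) = -11 + D (X(D) = D - 11 = -11 + D)
7889 + X(75)/((-108*(-25))) = 7889 + (-11 + 75)/((-108*(-25))) = 7889 + 64/2700 = 7889 + 64*(1/2700) = 7889 + 16/675 = 5325091/675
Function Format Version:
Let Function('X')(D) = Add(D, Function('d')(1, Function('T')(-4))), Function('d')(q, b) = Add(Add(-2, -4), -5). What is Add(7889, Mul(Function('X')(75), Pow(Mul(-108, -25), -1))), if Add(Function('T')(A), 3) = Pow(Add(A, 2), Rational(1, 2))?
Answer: Rational(5325091, 675) ≈ 7889.0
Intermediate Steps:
Function('T')(A) = Add(-3, Pow(Add(2, A), Rational(1, 2))) (Function('T')(A) = Add(-3, Pow(Add(A, 2), Rational(1, 2))) = Add(-3, Pow(Add(2, A), Rational(1, 2))))
Function('d')(q, b) = -11 (Function('d')(q, b) = Add(-6, -5) = -11)
Function('X')(D) = Add(-11, D) (Function('X')(D) = Add(D, -11) = Add(-11, D))
Add(7889, Mul(Function('X')(75), Pow(Mul(-108, -25), -1))) = Add(7889, Mul(Add(-11, 75), Pow(Mul(-108, -25), -1))) = Add(7889, Mul(64, Pow(2700, -1))) = Add(7889, Mul(64, Rational(1, 2700))) = Add(7889, Rational(16, 675)) = Rational(5325091, 675)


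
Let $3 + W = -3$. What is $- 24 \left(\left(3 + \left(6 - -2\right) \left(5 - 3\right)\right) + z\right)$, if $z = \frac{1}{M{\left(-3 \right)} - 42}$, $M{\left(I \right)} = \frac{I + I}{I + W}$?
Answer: $- \frac{14118}{31} \approx -455.42$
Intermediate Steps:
$W = -6$ ($W = -3 - 3 = -6$)
$M{\left(I \right)} = \frac{2 I}{-6 + I}$ ($M{\left(I \right)} = \frac{I + I}{I - 6} = \frac{2 I}{-6 + I}$)
$z = - \frac{3}{124}$ ($z = \frac{1}{2 \left(-3\right) \frac{1}{-6 - 3} - 42} = \frac{1}{2 \left(-3\right) \frac{1}{-9} - 42} = \frac{1}{2 \left(-3\right) \left(- \frac{1}{9}\right) - 42} = \frac{1}{\frac{2}{3} - 42} = \frac{1}{- \frac{124}{3}} = - \frac{3}{124} \approx -0.024194$)
$- 24 \left(\left(3 + \left(6 - -2\right) \left(5 - 3\right)\right) + z\right) = - 24 \left(\left(3 + \left(6 - -2\right) \left(5 - 3\right)\right) - \frac{3}{124}\right) = - 24 \left(\left(3 + \left(6 + 2\right) 2\right) - \frac{3}{124}\right) = - 24 \left(\left(3 + 8 \cdot 2\right) - \frac{3}{124}\right) = - 24 \left(\left(3 + 16\right) - \frac{3}{124}\right) = - 24 \left(19 - \frac{3}{124}\right) = \left(-24\right) \frac{2353}{124} = - \frac{14118}{31}$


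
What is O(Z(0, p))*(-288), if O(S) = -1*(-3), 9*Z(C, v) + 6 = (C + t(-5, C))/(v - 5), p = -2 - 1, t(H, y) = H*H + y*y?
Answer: -864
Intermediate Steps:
t(H, y) = H² + y²
p = -3
Z(C, v) = -⅔ + (25 + C + C²)/(9*(-5 + v)) (Z(C, v) = -⅔ + ((C + ((-5)² + C²))/(v - 5))/9 = -⅔ + ((C + (25 + C²))/(-5 + v))/9 = -⅔ + ((25 + C + C²)/(-5 + v))/9 = -⅔ + (25 + C + C²)/(9*(-5 + v)))
O(S) = 3
O(Z(0, p))*(-288) = 3*(-288) = -864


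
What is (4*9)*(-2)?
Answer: -72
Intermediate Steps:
(4*9)*(-2) = 36*(-2) = -72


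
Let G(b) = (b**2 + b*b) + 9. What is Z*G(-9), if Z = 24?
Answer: 4104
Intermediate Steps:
G(b) = 9 + 2*b**2 (G(b) = (b**2 + b**2) + 9 = 2*b**2 + 9 = 9 + 2*b**2)
Z*G(-9) = 24*(9 + 2*(-9)**2) = 24*(9 + 2*81) = 24*(9 + 162) = 24*171 = 4104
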